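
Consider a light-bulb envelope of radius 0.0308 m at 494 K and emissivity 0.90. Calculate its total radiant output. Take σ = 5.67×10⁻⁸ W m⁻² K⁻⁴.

P ≈ 36.2 W

A = 4πr² = 4π × (0.0308)² = 0.0119 m².
P = εσAT⁴ = 0.90 × 5.67×10⁻⁸ × 0.0119 × (494)⁴ = 0.90 × 5.67×10⁻⁸ × 0.0119 × 5.96×10^10.
P = 36.2 W.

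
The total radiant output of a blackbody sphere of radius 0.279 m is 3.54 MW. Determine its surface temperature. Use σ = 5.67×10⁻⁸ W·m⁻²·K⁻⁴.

T ≈ 2830 K

A = 4πr² = 4π × (0.279)² = 0.978 m².
From P = σAT⁴, T = (P / σA)^(1/4) = (3.54×10^6 / (5.67×10⁻⁸ × 0.978))^(1/4).
T = (6.38×10^13)^(1/4) = 2830 K.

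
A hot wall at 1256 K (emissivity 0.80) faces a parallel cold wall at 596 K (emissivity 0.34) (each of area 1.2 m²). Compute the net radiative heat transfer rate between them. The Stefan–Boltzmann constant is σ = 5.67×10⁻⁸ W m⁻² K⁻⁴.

Q ≈ 50400 W

For two large parallel gray plates, q = σ(T₁⁴ − T₂⁴) / (1/ε₁ + 1/ε₂ − 1).
1/ε₁ + 1/ε₂ − 1 = 1/0.80 + 1/0.34 − 1 = 3.191.
T₁⁴ − T₂⁴ = 2.49×10^12 − 1.26×10^11 = 2.36×10^12 K⁴.
q = 5.67×10⁻⁸ × 2.36×10^12 / 3.191 = 42000 W/m².
Q = q·A = 42000 × 1.2 = 50400 W.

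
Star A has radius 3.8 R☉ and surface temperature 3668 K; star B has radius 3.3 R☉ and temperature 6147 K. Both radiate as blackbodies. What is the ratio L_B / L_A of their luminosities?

L = 4πR²σT⁴ ∝ R²T⁴, so L_B/L_A = (3.3/3.8)² × (6147/3668)⁴ = 0.754 × 7.89 = 5.95.

L_B/L_A ≈ 5.95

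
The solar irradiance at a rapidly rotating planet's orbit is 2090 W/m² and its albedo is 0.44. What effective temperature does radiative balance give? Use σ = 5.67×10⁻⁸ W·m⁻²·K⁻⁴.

Power absorbed = (1−a)S·πR²; power emitted = 4πR²σT⁴. Equating and cancelling πR²:
T = ((1−a)S / 4σ)^(1/4) = (1170 / (4 × 5.67×10⁻⁸))^(1/4) = (5.16×10^9)^(1/4).
T = 268 K.

T ≈ 268 K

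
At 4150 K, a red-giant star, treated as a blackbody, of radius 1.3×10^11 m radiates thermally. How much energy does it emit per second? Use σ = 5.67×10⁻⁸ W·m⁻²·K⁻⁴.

P ≈ 3.57×10^30 W

A = 4πr² = 4π × (1.3×10^11)² = 2.12×10^23 m².
P = σAT⁴ = 5.67×10⁻⁸ × 2.12×10^23 × (4150)⁴ = 5.67×10⁻⁸ × 2.12×10^23 × 2.97×10^14.
P = 3.57×10^30 W.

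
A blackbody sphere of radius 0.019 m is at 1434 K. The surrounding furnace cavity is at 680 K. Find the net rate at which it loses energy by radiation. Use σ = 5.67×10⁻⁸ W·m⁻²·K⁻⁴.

Q ≈ 1030 W

A = 4πr² = 4π × (0.019)² = 4.54×10^-3 m².
Q = σA(T⁴ − T_s⁴). T⁴ − T_s⁴ = (1434)⁴ − (680)⁴ = 4.23×10^12 − 2.14×10^11 = 4.01×10^12 K⁴.
Q = 5.67×10⁻⁸ × 4.54×10^-3 × 4.01×10^12 = 1030 W.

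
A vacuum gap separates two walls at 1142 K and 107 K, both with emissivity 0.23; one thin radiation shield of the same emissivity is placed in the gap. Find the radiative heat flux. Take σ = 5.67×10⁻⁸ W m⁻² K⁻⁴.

q ≈ 6270 W/m²

Each of the 2 gaps contributes resistance (2/ε − 1) = 2/0.23 − 1 = 7.696; total = 15.39.
q = σ(T₁⁴ − T₂⁴) / 15.39 = 5.67×10⁻⁸ × 1.70×10^12 / 15.39 = 6270 W/m².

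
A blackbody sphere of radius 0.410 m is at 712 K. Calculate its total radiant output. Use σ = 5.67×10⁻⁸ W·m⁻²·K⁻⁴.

A = 4πr² = 4π × (0.410)² = 2.11 m².
P = σAT⁴ = 5.67×10⁻⁸ × 2.11 × (712)⁴ = 5.67×10⁻⁸ × 2.11 × 2.57×10^11.
P = 30800 W.

P ≈ 30800 W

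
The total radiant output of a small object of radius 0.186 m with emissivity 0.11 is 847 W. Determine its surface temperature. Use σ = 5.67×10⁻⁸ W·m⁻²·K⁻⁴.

A = 4πr² = 4π × (0.186)² = 0.435 m².
From P = εσAT⁴, T = (P / εσA)^(1/4) = (847 / (0.11 × 5.67×10⁻⁸ × 0.435))^(1/4).
T = (3.12×10^11)^(1/4) = 748 K.

T ≈ 748 K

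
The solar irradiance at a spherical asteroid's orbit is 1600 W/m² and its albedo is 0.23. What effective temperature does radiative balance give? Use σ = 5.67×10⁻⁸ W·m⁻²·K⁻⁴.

T ≈ 271 K

Power absorbed = (1−a)S·πR²; power emitted = 4πR²σT⁴. Equating and cancelling πR²:
T = ((1−a)S / 4σ)^(1/4) = (1230 / (4 × 5.67×10⁻⁸))^(1/4) = (5.43×10^9)^(1/4).
T = 271 K.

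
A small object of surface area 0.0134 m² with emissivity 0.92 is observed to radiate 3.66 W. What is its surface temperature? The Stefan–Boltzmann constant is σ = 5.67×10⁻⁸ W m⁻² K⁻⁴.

T ≈ 269 K

From P = εσAT⁴, T = (P / εσA)^(1/4) = (3.66 / (0.92 × 5.67×10⁻⁸ × 0.0134))^(1/4).
T = (5.24×10^9)^(1/4) = 269 K.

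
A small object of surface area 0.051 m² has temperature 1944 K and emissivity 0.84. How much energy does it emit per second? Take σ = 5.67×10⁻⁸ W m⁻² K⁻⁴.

P ≈ 34700 W

P = εσAT⁴ = 0.84 × 5.67×10⁻⁸ × 0.0510 × (1944)⁴ = 0.84 × 5.67×10⁻⁸ × 0.0510 × 1.43×10^13.
P = 34700 W.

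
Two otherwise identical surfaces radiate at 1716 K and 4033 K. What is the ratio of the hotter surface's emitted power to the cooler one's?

ratio ≈ 30.5

P ∝ T⁴, so the ratio is (4033/1716)⁴ = (2.350)⁴ = 30.5.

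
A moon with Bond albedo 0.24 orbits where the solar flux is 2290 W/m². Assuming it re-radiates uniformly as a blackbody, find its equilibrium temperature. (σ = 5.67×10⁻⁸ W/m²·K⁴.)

Power absorbed = (1−a)S·πR²; power emitted = 4πR²σT⁴. Equating and cancelling πR²:
T = ((1−a)S / 4σ)^(1/4) = (1740 / (4 × 5.67×10⁻⁸))^(1/4) = (7.67×10^9)^(1/4).
T = 296 K.

T ≈ 296 K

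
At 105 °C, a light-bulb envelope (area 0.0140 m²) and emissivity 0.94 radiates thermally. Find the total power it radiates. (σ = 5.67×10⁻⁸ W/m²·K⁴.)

105 °C = 378 K.
Stefan–Boltzmann: P = εσAT⁴ = 0.94 × 5.67×10⁻⁸ × 0.0140 × (378)⁴ = 0.94 × 5.67×10⁻⁸ × 0.0140 × 2.04×10^10.
P = 15.2 W.

P ≈ 15.2 W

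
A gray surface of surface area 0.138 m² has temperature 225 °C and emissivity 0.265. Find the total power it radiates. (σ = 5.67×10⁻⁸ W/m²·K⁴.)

P ≈ 128 W

225 °C = 498 K.
Stefan–Boltzmann: P = εσAT⁴ = 0.265 × 5.67×10⁻⁸ × 0.138 × (498)⁴ = 0.265 × 5.67×10⁻⁸ × 0.138 × 6.15×10^10.
P = 128 W.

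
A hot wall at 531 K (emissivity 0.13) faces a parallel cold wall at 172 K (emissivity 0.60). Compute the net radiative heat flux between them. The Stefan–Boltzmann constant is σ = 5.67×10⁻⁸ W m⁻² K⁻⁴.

For two large parallel gray plates, q = σ(T₁⁴ − T₂⁴) / (1/ε₁ + 1/ε₂ − 1).
1/ε₁ + 1/ε₂ − 1 = 1/0.13 + 1/0.60 − 1 = 8.359.
T₁⁴ − T₂⁴ = 7.95×10^10 − 8.75×10^8 = 7.86×10^10 K⁴.
q = 5.67×10⁻⁸ × 7.86×10^10 / 8.359 = 533 W/m².

q ≈ 533 W/m²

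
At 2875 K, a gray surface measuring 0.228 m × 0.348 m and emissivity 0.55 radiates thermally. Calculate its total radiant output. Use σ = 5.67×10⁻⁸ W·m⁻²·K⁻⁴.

A = 0.228 × 0.348 = 0.0793 m².
Stefan–Boltzmann: P = εσAT⁴ = 0.55 × 5.67×10⁻⁸ × 0.0793 × (2875)⁴ = 0.55 × 5.67×10⁻⁸ × 0.0793 × 6.83×10^13.
P = 1.69×10^5 W.

P ≈ 1.69×10^5 W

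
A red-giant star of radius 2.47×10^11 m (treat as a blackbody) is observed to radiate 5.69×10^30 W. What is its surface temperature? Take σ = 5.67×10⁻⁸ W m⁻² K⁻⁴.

A = 4πr² = 4π × (2.47×10^11)² = 7.67×10^23 m².
From P = σAT⁴, T = (P / σA)^(1/4) = (5.69×10^30 / (5.67×10⁻⁸ × 7.67×10^23))^(1/4).
T = (1.31×10^14)^(1/4) = 3380 K.

T ≈ 3380 K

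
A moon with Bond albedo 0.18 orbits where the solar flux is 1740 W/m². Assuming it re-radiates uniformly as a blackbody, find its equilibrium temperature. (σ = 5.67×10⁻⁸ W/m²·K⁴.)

Power absorbed = (1−a)S·πR²; power emitted = 4πR²σT⁴. Equating and cancelling πR²:
T = ((1−a)S / 4σ)^(1/4) = (1430 / (4 × 5.67×10⁻⁸))^(1/4) = (6.29×10^9)^(1/4).
T = 282 K.

T ≈ 282 K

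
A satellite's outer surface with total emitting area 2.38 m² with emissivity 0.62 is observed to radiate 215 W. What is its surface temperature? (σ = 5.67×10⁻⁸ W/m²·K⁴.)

From P = εσAT⁴, T = (P / εσA)^(1/4) = (215 / (0.62 × 5.67×10⁻⁸ × 2.38))^(1/4).
T = (2.57×10^9)^(1/4) = 225 K.

T ≈ 225 K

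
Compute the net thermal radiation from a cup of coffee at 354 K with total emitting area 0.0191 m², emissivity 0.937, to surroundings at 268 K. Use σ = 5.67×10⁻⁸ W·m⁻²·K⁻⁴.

Q ≈ 10.7 W

Q = εσA(T⁴ − T_s⁴). T⁴ − T_s⁴ = (354)⁴ − (268)⁴ = 1.57×10^10 − 5.16×10^9 = 1.05×10^10 K⁴.
Q = 0.937 × 5.67×10⁻⁸ × 0.0191 × 1.05×10^10 = 10.7 W.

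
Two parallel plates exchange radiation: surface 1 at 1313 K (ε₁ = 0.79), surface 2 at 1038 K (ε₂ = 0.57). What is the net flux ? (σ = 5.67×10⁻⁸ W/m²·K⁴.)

q ≈ 50800 W/m²

For two large parallel gray plates, q = σ(T₁⁴ − T₂⁴) / (1/ε₁ + 1/ε₂ − 1).
1/ε₁ + 1/ε₂ − 1 = 1/0.79 + 1/0.57 − 1 = 2.020.
T₁⁴ − T₂⁴ = 2.97×10^12 − 1.16×10^12 = 1.81×10^12 K⁴.
q = 5.67×10⁻⁸ × 1.81×10^12 / 2.020 = 50800 W/m².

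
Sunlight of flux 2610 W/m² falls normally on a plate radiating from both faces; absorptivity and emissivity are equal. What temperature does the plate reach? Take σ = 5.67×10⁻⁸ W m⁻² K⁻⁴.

T ≈ 389 K

Absorbed flux αS = emitted flux 2εσT⁴ per unit area; with α = ε this gives T = (S/2σ)^(1/4).
T = (2610 / (2 × 5.67×10⁻⁸))^(1/4) = (2.30×10^10)^(1/4).
T = 389 K.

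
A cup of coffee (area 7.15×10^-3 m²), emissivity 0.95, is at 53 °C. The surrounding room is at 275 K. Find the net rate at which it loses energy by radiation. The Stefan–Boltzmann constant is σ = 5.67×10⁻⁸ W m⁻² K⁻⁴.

Convert: 53 °C = 326 K.
Q = εσA(T⁴ − T_s⁴). T⁴ − T_s⁴ = (326)⁴ − (275)⁴ = 1.13×10^10 − 5.72×10^9 = 5.58×10^9 K⁴.
Q = 0.95 × 5.67×10⁻⁸ × 7.15×10^-3 × 5.58×10^9 = 2.15 W.

Q ≈ 2.15 W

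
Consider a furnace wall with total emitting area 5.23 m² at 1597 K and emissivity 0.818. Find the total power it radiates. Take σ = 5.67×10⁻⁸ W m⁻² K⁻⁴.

P ≈ 1.58×10^6 W

Stefan–Boltzmann: P = εσAT⁴ = 0.818 × 5.67×10⁻⁸ × 5.23 × (1597)⁴ = 0.818 × 5.67×10⁻⁸ × 5.23 × 6.50×10^12.
P = 1.58×10^6 W.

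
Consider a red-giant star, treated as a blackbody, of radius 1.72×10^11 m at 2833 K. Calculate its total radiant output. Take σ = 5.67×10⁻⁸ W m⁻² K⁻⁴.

A = 4πr² = 4π × (1.72×10^11)² = 3.72×10^23 m².
P = σAT⁴ = 5.67×10⁻⁸ × 3.72×10^23 × (2833)⁴ = 5.67×10⁻⁸ × 3.72×10^23 × 6.44×10^13.
P = 1.36×10^30 W.

P ≈ 1.36×10^30 W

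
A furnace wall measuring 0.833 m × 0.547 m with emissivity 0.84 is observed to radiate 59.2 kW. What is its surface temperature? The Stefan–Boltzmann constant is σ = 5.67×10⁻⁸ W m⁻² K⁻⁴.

A = 0.833 × 0.547 = 0.456 m².
From P = εσAT⁴, T = (P / εσA)^(1/4) = (59200 / (0.84 × 5.67×10⁻⁸ × 0.456))^(1/4).
T = (2.73×10^12)^(1/4) = 1290 K.

T ≈ 1290 K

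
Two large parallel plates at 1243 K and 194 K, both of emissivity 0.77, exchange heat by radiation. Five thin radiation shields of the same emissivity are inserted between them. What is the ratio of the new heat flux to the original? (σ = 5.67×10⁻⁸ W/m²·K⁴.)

With N identical shields there are N+1 = 6 gaps in series, each with the same radiative resistance, so the flux falls to 1/(N+1) of its unshielded value.

ratio ≈ 0.167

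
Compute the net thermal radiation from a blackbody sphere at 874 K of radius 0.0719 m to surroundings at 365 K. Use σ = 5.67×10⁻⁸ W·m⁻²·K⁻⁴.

A = 4πr² = 4π × (0.0719)² = 0.0650 m².
Q = σA(T⁴ − T_s⁴). T⁴ − T_s⁴ = (874)⁴ − (365)⁴ = 5.84×10^11 − 1.77×10^10 = 5.66×10^11 K⁴.
Q = 5.67×10⁻⁸ × 0.0650 × 5.66×10^11 = 2080 W.

Q ≈ 2080 W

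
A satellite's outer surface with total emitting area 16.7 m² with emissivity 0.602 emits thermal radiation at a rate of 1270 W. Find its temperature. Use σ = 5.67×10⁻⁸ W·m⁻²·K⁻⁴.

From P = εσAT⁴, T = (P / εσA)^(1/4) = (1270 / (0.602 × 5.67×10⁻⁸ × 16.7))^(1/4).
T = (2.23×10^9)^(1/4) = 217 K.

T ≈ 217 K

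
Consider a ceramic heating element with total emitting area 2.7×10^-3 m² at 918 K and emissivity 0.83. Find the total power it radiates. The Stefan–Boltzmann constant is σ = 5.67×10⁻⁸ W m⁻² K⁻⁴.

Stefan–Boltzmann: P = εσAT⁴ = 0.83 × 5.67×10⁻⁸ × 2.70×10^-3 × (918)⁴ = 0.83 × 5.67×10⁻⁸ × 2.70×10^-3 × 7.10×10^11.
P = 90.2 W.

P ≈ 90.2 W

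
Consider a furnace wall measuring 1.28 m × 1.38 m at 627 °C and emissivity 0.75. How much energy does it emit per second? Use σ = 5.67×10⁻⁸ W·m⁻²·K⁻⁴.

A = 1.28 × 1.38 = 1.77 m².
627 °C = 900 K.
P = εσAT⁴ = 0.75 × 5.67×10⁻⁸ × 1.77 × (900)⁴ = 0.75 × 5.67×10⁻⁸ × 1.77 × 6.56×10^11.
P = 49300 W.

P ≈ 49300 W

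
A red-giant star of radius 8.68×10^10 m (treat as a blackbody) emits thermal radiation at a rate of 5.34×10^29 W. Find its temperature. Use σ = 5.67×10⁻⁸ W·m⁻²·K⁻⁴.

A = 4πr² = 4π × (8.68×10^10)² = 9.47×10^22 m².
From P = σAT⁴, T = (P / σA)^(1/4) = (5.34×10^29 / (5.67×10⁻⁸ × 9.47×10^22))^(1/4).
T = (9.95×10^13)^(1/4) = 3160 K.

T ≈ 3160 K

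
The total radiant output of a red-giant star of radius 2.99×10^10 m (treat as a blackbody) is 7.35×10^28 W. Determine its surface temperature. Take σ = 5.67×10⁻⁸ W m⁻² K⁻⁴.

T ≈ 3280 K

A = 4πr² = 4π × (2.99×10^10)² = 1.12×10^22 m².
From P = σAT⁴, T = (P / σA)^(1/4) = (7.35×10^28 / (5.67×10⁻⁸ × 1.12×10^22))^(1/4).
T = (1.15×10^14)^(1/4) = 3280 K.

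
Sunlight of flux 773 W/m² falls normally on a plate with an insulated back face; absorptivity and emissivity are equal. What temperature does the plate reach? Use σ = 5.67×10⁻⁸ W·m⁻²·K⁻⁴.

Absorbed flux αS = emitted flux εσT⁴ (one radiating face); with α = ε, T = (S/σ)^(1/4).
T = (773 / 5.67×10⁻⁸)^(1/4) = (1.36×10^10)^(1/4).
T = 342 K.

T ≈ 342 K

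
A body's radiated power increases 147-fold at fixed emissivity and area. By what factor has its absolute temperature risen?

factor ≈ 3.48

P ∝ T⁴ ⇒ T ∝ P^(1/4), so T scales by (147)^(1/4) = 3.48.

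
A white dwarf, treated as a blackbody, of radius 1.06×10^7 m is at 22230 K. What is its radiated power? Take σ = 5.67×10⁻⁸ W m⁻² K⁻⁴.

P ≈ 1.96×10^25 W

A = 4πr² = 4π × (1.06×10^7)² = 1.41×10^15 m².
P = σAT⁴ = 5.67×10⁻⁸ × 1.41×10^15 × (22230)⁴ = 5.67×10⁻⁸ × 1.41×10^15 × 2.44×10^17.
P = 1.96×10^25 W.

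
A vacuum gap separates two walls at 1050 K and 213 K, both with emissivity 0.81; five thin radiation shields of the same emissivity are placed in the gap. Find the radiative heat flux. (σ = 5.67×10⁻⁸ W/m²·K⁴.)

Each of the 6 gaps contributes resistance (2/ε − 1) = 2/0.81 − 1 = 1.469; total = 8.815.
q = σ(T₁⁴ − T₂⁴) / 8.815 = 5.67×10⁻⁸ × 1.21×10^12 / 8.815 = 7810 W/m².

q ≈ 7810 W/m²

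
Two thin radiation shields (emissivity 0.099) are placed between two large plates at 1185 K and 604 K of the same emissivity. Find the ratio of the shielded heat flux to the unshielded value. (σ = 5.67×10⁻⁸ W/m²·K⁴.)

ratio ≈ 0.333

With N identical shields there are N+1 = 3 gaps in series, each with the same radiative resistance, so the flux falls to 1/(N+1) of its unshielded value.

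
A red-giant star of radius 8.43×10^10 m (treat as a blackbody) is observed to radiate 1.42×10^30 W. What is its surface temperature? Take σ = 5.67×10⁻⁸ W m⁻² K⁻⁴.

T ≈ 4090 K

A = 4πr² = 4π × (8.43×10^10)² = 8.93×10^22 m².
From P = σAT⁴, T = (P / σA)^(1/4) = (1.42×10^30 / (5.67×10⁻⁸ × 8.93×10^22))^(1/4).
T = (2.80×10^14)^(1/4) = 4090 K.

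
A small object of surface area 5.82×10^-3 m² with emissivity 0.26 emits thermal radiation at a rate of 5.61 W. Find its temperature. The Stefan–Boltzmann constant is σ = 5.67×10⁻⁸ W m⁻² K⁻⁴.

From P = εσAT⁴, T = (P / εσA)^(1/4) = (5.61 / (0.26 × 5.67×10⁻⁸ × 5.82×10^-3))^(1/4).
T = (6.54×10^10)^(1/4) = 506 K.

T ≈ 506 K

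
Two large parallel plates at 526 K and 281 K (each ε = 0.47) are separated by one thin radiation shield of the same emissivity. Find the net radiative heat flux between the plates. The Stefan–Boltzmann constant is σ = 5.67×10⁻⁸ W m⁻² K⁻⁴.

Each of the 2 gaps contributes resistance (2/ε − 1) = 2/0.47 − 1 = 3.255; total = 6.511.
q = σ(T₁⁴ − T₂⁴) / 6.511 = 5.67×10⁻⁸ × 7.03×10^10 / 6.511 = 612 W/m².

q ≈ 612 W/m²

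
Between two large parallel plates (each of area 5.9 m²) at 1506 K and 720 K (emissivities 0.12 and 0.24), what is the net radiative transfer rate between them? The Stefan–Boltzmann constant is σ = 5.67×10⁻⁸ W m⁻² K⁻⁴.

Q ≈ 1.42×10^5 W

For two large parallel gray plates, q = σ(T₁⁴ − T₂⁴) / (1/ε₁ + 1/ε₂ − 1).
1/ε₁ + 1/ε₂ − 1 = 1/0.12 + 1/0.24 − 1 = 11.50.
T₁⁴ − T₂⁴ = 5.14×10^12 − 2.69×10^11 = 4.88×10^12 K⁴.
q = 5.67×10⁻⁸ × 4.88×10^12 / 11.50 = 24000 W/m².
Q = q·A = 24000 × 5.9 = 1.42×10^5 W.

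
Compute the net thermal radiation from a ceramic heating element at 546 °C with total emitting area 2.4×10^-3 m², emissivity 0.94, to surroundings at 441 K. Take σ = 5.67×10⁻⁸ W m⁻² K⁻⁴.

Convert: 546 °C = 819 K.
Q = εσA(T⁴ − T_s⁴). T⁴ − T_s⁴ = (819)⁴ − (441)⁴ = 4.50×10^11 − 3.78×10^10 = 4.12×10^11 K⁴.
Q = 0.94 × 5.67×10⁻⁸ × 2.40×10^-3 × 4.12×10^11 = 52.7 W.

Q ≈ 52.7 W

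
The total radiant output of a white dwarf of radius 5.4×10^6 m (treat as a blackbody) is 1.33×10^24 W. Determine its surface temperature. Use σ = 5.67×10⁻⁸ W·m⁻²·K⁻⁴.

T ≈ 15900 K

A = 4πr² = 4π × (5.4×10^6)² = 3.66×10^14 m².
From P = σAT⁴, T = (P / σA)^(1/4) = (1.33×10^24 / (5.67×10⁻⁸ × 3.66×10^14))^(1/4).
T = (6.40×10^16)^(1/4) = 15900 K.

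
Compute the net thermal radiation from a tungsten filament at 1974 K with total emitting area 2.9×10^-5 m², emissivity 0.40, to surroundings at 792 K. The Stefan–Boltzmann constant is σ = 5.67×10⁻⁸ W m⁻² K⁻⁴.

Q ≈ 9.73 W

Q = εσA(T⁴ − T_s⁴). T⁴ − T_s⁴ = (1974)⁴ − (792)⁴ = 1.52×10^13 − 3.93×10^11 = 1.48×10^13 K⁴.
Q = 0.40 × 5.67×10⁻⁸ × 2.90×10^-5 × 1.48×10^13 = 9.73 W.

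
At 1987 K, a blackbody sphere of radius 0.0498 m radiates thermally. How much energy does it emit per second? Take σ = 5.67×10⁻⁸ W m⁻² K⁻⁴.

A = 4πr² = 4π × (0.0498)² = 0.0312 m².
P = σAT⁴ = 5.67×10⁻⁸ × 0.0312 × (1987)⁴ = 5.67×10⁻⁸ × 0.0312 × 1.56×10^13.
P = 27500 W.

P ≈ 27500 W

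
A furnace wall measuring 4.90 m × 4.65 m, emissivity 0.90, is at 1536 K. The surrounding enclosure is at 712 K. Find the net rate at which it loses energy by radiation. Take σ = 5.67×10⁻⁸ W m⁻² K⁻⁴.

A = 4.90 × 4.65 = 22.8 m².
Q = εσA(T⁴ − T_s⁴). T⁴ − T_s⁴ = (1536)⁴ − (712)⁴ = 5.57×10^12 − 2.57×10^11 = 5.31×10^12 K⁴.
Q = 0.90 × 5.67×10⁻⁸ × 22.8 × 5.31×10^12 = 6.17×10^6 W.

Q ≈ 6.17×10^6 W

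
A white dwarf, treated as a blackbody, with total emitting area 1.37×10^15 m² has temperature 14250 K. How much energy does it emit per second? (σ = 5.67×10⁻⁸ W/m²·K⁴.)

P ≈ 3.20×10^24 W

P = σAT⁴ = 5.67×10⁻⁸ × 1.37×10^15 × (14250)⁴ = 5.67×10⁻⁸ × 1.37×10^15 × 4.12×10^16.
P = 3.20×10^24 W.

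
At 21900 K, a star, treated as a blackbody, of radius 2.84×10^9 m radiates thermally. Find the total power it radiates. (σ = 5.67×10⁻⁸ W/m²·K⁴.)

P ≈ 1.32×10^30 W

A = 4πr² = 4π × (2.84×10^9)² = 1.01×10^20 m².
P = σAT⁴ = 5.67×10⁻⁸ × 1.01×10^20 × (21900)⁴ = 5.67×10⁻⁸ × 1.01×10^20 × 2.30×10^17.
P = 1.32×10^30 W.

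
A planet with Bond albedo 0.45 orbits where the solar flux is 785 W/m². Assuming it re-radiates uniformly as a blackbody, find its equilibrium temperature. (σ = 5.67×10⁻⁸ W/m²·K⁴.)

Power absorbed = (1−a)S·πR²; power emitted = 4πR²σT⁴. Equating and cancelling πR²:
T = ((1−a)S / 4σ)^(1/4) = (432 / (4 × 5.67×10⁻⁸))^(1/4) = (1.90×10^9)^(1/4).
T = 209 K.

T ≈ 209 K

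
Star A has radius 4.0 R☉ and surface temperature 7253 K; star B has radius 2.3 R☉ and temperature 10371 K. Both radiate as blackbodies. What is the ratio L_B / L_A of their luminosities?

L = 4πR²σT⁴ ∝ R²T⁴, so L_B/L_A = (2.3/4.0)² × (10371/7253)⁴ = 0.331 × 4.18 = 1.38.

L_B/L_A ≈ 1.38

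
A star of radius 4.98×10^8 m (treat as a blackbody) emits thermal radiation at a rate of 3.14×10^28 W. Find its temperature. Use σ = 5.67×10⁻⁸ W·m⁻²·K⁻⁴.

T ≈ 20500 K

A = 4πr² = 4π × (4.98×10^8)² = 3.12×10^18 m².
From P = σAT⁴, T = (P / σA)^(1/4) = (3.14×10^28 / (5.67×10⁻⁸ × 3.12×10^18))^(1/4).
T = (1.78×10^17)^(1/4) = 20500 K.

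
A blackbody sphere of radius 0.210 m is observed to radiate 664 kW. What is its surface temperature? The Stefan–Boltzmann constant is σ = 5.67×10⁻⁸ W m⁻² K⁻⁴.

A = 4πr² = 4π × (0.210)² = 0.554 m².
From P = σAT⁴, T = (P / σA)^(1/4) = (6.64×10^5 / (5.67×10⁻⁸ × 0.554))^(1/4).
T = (2.11×10^13)^(1/4) = 2140 K.

T ≈ 2140 K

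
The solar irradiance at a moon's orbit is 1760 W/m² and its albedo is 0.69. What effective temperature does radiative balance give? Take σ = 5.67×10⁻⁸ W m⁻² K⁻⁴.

T ≈ 221 K

Power absorbed = (1−a)S·πR²; power emitted = 4πR²σT⁴. Equating and cancelling πR²:
T = ((1−a)S / 4σ)^(1/4) = (546 / (4 × 5.67×10⁻⁸))^(1/4) = (2.41×10^9)^(1/4).
T = 221 K.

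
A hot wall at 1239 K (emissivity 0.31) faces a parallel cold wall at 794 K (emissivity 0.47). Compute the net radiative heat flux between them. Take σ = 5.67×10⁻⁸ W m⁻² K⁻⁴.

For two large parallel gray plates, q = σ(T₁⁴ − T₂⁴) / (1/ε₁ + 1/ε₂ − 1).
1/ε₁ + 1/ε₂ − 1 = 1/0.31 + 1/0.47 − 1 = 4.353.
T₁⁴ − T₂⁴ = 2.36×10^12 − 3.97×10^11 = 1.96×10^12 K⁴.
q = 5.67×10⁻⁸ × 1.96×10^12 / 4.353 = 25500 W/m².

q ≈ 25500 W/m²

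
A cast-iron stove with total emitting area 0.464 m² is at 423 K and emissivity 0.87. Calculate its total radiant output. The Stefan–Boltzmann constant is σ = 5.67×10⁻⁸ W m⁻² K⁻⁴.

P = εσAT⁴ = 0.87 × 5.67×10⁻⁸ × 0.464 × (423)⁴ = 0.87 × 5.67×10⁻⁸ × 0.464 × 3.20×10^10.
P = 733 W.

P ≈ 733 W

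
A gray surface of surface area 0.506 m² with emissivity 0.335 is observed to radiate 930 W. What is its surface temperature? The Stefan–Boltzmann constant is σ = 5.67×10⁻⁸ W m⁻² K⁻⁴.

From P = εσAT⁴, T = (P / εσA)^(1/4) = (930 / (0.335 × 5.67×10⁻⁸ × 0.506))^(1/4).
T = (9.68×10^10)^(1/4) = 558 K.

T ≈ 558 K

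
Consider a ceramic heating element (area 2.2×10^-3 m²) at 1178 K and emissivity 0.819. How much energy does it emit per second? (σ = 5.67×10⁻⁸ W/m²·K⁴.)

Stefan–Boltzmann: P = εσAT⁴ = 0.819 × 5.67×10⁻⁸ × 2.20×10^-3 × (1178)⁴ = 0.819 × 5.67×10⁻⁸ × 2.20×10^-3 × 1.93×10^12.
P = 197 W.

P ≈ 197 W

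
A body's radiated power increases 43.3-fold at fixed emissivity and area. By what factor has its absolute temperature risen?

factor ≈ 2.57

P ∝ T⁴ ⇒ T ∝ P^(1/4), so T scales by (43.3)^(1/4) = 2.57.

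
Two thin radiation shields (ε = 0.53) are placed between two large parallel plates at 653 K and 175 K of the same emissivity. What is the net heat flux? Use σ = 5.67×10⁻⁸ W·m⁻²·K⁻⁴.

q ≈ 1230 W/m²

Each of the 3 gaps contributes resistance (2/ε − 1) = 2/0.53 − 1 = 2.774; total = 8.321.
q = σ(T₁⁴ − T₂⁴) / 8.321 = 5.67×10⁻⁸ × 1.81×10^11 / 8.321 = 1230 W/m².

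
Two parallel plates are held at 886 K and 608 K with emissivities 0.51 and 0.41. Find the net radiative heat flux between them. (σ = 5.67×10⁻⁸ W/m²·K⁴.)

q ≈ 8000 W/m²

For two large parallel gray plates, q = σ(T₁⁴ − T₂⁴) / (1/ε₁ + 1/ε₂ − 1).
1/ε₁ + 1/ε₂ − 1 = 1/0.51 + 1/0.41 − 1 = 3.400.
T₁⁴ − T₂⁴ = 6.16×10^11 − 1.37×10^11 = 4.80×10^11 K⁴.
q = 5.67×10⁻⁸ × 4.80×10^11 / 3.400 = 8000 W/m².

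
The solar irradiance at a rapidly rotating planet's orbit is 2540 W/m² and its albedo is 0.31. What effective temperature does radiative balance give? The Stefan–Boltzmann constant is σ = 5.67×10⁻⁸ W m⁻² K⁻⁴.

Power absorbed = (1−a)S·πR²; power emitted = 4πR²σT⁴. Equating and cancelling πR²:
T = ((1−a)S / 4σ)^(1/4) = (1750 / (4 × 5.67×10⁻⁸))^(1/4) = (7.73×10^9)^(1/4).
T = 296 K.

T ≈ 296 K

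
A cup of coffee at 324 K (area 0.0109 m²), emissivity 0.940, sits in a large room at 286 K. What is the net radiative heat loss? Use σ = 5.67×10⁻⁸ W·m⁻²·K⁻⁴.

Q ≈ 2.52 W

Q = εσA(T⁴ − T_s⁴). T⁴ − T_s⁴ = (324)⁴ − (286)⁴ = 1.10×10^10 − 6.69×10^9 = 4.33×10^9 K⁴.
Q = 0.940 × 5.67×10⁻⁸ × 0.0109 × 4.33×10^9 = 2.52 W.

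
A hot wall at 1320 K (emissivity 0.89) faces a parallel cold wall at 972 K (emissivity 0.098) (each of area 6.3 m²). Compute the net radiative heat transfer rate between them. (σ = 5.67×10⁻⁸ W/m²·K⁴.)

Q ≈ 74100 W

For two large parallel gray plates, q = σ(T₁⁴ − T₂⁴) / (1/ε₁ + 1/ε₂ − 1).
1/ε₁ + 1/ε₂ − 1 = 1/0.89 + 1/0.098 − 1 = 10.33.
T₁⁴ − T₂⁴ = 3.04×10^12 − 8.93×10^11 = 2.14×10^12 K⁴.
q = 5.67×10⁻⁸ × 2.14×10^12 / 10.33 = 11800 W/m².
Q = q·A = 11800 × 6.3 = 74100 W.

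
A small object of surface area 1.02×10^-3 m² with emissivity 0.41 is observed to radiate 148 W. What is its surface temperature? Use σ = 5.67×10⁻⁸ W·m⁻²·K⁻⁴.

T ≈ 1580 K

From P = εσAT⁴, T = (P / εσA)^(1/4) = (148 / (0.41 × 5.67×10⁻⁸ × 1.02×10^-3))^(1/4).
T = (6.24×10^12)^(1/4) = 1580 K.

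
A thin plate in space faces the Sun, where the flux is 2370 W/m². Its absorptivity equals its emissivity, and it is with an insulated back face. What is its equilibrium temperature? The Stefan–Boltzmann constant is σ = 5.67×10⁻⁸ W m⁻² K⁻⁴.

Absorbed flux αS = emitted flux εσT⁴ (one radiating face); with α = ε, T = (S/σ)^(1/4).
T = (2370 / 5.67×10⁻⁸)^(1/4) = (4.18×10^10)^(1/4).
T = 452 K.

T ≈ 452 K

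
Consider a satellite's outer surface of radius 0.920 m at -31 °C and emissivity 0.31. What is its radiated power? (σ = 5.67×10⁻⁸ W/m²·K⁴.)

P ≈ 641 W

A = 4πr² = 4π × (0.920)² = 10.6 m².
-31 °C = 242 K.
Stefan–Boltzmann: P = εσAT⁴ = 0.31 × 5.67×10⁻⁸ × 10.6 × (242)⁴ = 0.31 × 5.67×10⁻⁸ × 10.6 × 3.43×10^9.
P = 641 W.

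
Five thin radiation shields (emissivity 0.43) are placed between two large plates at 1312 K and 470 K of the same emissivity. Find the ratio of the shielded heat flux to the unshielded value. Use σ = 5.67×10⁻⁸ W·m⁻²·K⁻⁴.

ratio ≈ 0.167

With N identical shields there are N+1 = 6 gaps in series, each with the same radiative resistance, so the flux falls to 1/(N+1) of its unshielded value.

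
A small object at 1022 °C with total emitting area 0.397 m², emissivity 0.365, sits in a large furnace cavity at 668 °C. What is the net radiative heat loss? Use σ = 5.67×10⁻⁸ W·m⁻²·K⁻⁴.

Convert: 1022 °C = 1295 K; 668 °C = 941 K.
Q = εσA(T⁴ − T_s⁴). T⁴ − T_s⁴ = (1295)⁴ − (941)⁴ = 2.81×10^12 − 7.84×10^11 = 2.03×10^12 K⁴.
Q = 0.365 × 5.67×10⁻⁸ × 0.397 × 2.03×10^12 = 16700 W.

Q ≈ 16700 W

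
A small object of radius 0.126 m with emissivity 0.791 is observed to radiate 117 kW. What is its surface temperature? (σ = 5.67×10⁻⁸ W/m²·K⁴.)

A = 4πr² = 4π × (0.126)² = 0.200 m².
From P = εσAT⁴, T = (P / εσA)^(1/4) = (1.17×10^5 / (0.791 × 5.67×10⁻⁸ × 0.200))^(1/4).
T = (1.31×10^13)^(1/4) = 1900 K.

T ≈ 1900 K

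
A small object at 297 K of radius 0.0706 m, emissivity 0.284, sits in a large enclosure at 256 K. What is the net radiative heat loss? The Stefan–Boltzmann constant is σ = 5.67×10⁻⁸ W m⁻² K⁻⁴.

A = 4πr² = 4π × (0.0706)² = 0.0626 m².
Q = εσA(T⁴ − T_s⁴). T⁴ − T_s⁴ = (297)⁴ − (256)⁴ = 7.78×10^9 − 4.29×10^9 = 3.49×10^9 K⁴.
Q = 0.284 × 5.67×10⁻⁸ × 0.0626 × 3.49×10^9 = 3.52 W.

Q ≈ 3.52 W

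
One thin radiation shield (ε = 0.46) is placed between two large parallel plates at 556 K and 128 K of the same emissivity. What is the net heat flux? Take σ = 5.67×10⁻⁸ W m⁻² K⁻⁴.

Each of the 2 gaps contributes resistance (2/ε − 1) = 2/0.46 − 1 = 3.348; total = 6.696.
q = σ(T₁⁴ − T₂⁴) / 6.696 = 5.67×10⁻⁸ × 9.53×10^10 / 6.696 = 807 W/m².

q ≈ 807 W/m²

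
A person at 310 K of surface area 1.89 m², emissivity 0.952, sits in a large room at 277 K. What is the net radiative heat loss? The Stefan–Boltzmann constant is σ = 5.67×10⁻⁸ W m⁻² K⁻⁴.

Q = εσA(T⁴ − T_s⁴). T⁴ − T_s⁴ = (310)⁴ − (277)⁴ = 9.24×10^9 − 5.89×10^9 = 3.35×10^9 K⁴.
Q = 0.952 × 5.67×10⁻⁸ × 1.89 × 3.35×10^9 = 342 W.

Q ≈ 342 W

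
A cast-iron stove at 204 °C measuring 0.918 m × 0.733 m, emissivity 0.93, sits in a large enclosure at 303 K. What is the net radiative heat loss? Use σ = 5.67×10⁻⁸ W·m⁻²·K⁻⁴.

A = 0.918 × 0.733 = 0.673 m².
Convert: 204 °C = 477 K.
Q = εσA(T⁴ − T_s⁴). T⁴ − T_s⁴ = (477)⁴ − (303)⁴ = 5.18×10^10 − 8.43×10^9 = 4.33×10^10 K⁴.
Q = 0.93 × 5.67×10⁻⁸ × 0.673 × 4.33×10^10 = 1540 W.

Q ≈ 1540 W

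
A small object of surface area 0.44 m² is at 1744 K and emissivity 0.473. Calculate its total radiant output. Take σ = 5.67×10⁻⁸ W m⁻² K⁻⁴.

P ≈ 1.09×10^5 W

P = εσAT⁴ = 0.473 × 5.67×10⁻⁸ × 0.440 × (1744)⁴ = 0.473 × 5.67×10⁻⁸ × 0.440 × 9.25×10^12.
P = 1.09×10^5 W.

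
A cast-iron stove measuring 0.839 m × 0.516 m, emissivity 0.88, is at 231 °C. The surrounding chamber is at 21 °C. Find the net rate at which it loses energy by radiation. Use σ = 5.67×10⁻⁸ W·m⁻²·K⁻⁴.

Q ≈ 1230 W

A = 0.839 × 0.516 = 0.433 m².
Convert: 231 °C = 504 K; 21 °C = 294 K.
Q = εσA(T⁴ − T_s⁴). T⁴ − T_s⁴ = (504)⁴ − (294)⁴ = 6.45×10^10 − 7.47×10^9 = 5.71×10^10 K⁴.
Q = 0.88 × 5.67×10⁻⁸ × 0.433 × 5.71×10^10 = 1230 W.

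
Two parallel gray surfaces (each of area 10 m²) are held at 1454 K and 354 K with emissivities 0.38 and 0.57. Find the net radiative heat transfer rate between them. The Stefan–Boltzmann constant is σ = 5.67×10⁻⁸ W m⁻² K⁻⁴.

For two large parallel gray plates, q = σ(T₁⁴ − T₂⁴) / (1/ε₁ + 1/ε₂ − 1).
1/ε₁ + 1/ε₂ − 1 = 1/0.38 + 1/0.57 − 1 = 3.386.
T₁⁴ − T₂⁴ = 4.47×10^12 − 1.57×10^10 = 4.45×10^12 K⁴.
q = 5.67×10⁻⁸ × 4.45×10^12 / 3.386 = 74600 W/m².
Q = q·A = 74600 × 10 = 7.46×10^5 W.

Q ≈ 7.46×10^5 W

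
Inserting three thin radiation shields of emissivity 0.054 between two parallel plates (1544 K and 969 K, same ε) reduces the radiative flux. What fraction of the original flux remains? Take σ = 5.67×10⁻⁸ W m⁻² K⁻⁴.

ratio ≈ 0.250

With N identical shields there are N+1 = 4 gaps in series, each with the same radiative resistance, so the flux falls to 1/(N+1) of its unshielded value.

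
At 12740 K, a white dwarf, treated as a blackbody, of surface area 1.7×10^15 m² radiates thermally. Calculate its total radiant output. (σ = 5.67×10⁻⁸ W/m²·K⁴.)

P ≈ 2.54×10^24 W

P = σAT⁴ = 5.67×10⁻⁸ × 1.70×10^15 × (12740)⁴ = 5.67×10⁻⁸ × 1.70×10^15 × 2.63×10^16.
P = 2.54×10^24 W.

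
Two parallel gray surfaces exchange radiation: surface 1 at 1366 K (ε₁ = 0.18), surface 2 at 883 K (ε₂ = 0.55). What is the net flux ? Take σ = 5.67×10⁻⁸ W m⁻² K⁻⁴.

For two large parallel gray plates, q = σ(T₁⁴ − T₂⁴) / (1/ε₁ + 1/ε₂ − 1).
1/ε₁ + 1/ε₂ − 1 = 1/0.18 + 1/0.55 − 1 = 6.374.
T₁⁴ − T₂⁴ = 3.48×10^12 − 6.08×10^11 = 2.87×10^12 K⁴.
q = 5.67×10⁻⁸ × 2.87×10^12 / 6.374 = 25600 W/m².

q ≈ 25600 W/m²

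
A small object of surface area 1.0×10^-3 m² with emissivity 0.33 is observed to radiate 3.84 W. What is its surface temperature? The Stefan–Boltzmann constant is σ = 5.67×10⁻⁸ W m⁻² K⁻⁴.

T ≈ 673 K

From P = εσAT⁴, T = (P / εσA)^(1/4) = (3.84 / (0.33 × 5.67×10⁻⁸ × 1.00×10^-3))^(1/4).
T = (2.05×10^11)^(1/4) = 673 K.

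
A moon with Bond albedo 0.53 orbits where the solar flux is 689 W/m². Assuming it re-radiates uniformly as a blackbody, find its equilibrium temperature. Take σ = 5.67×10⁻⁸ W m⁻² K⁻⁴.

T ≈ 194 K

Power absorbed = (1−a)S·πR²; power emitted = 4πR²σT⁴. Equating and cancelling πR²:
T = ((1−a)S / 4σ)^(1/4) = (324 / (4 × 5.67×10⁻⁸))^(1/4) = (1.43×10^9)^(1/4).
T = 194 K.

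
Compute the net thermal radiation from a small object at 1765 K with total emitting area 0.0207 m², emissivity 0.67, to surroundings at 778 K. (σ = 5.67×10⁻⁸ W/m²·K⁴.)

Q = εσA(T⁴ − T_s⁴). T⁴ − T_s⁴ = (1765)⁴ − (778)⁴ = 9.70×10^12 − 3.66×10^11 = 9.34×10^12 K⁴.
Q = 0.67 × 5.67×10⁻⁸ × 0.0207 × 9.34×10^12 = 7340 W.

Q ≈ 7340 W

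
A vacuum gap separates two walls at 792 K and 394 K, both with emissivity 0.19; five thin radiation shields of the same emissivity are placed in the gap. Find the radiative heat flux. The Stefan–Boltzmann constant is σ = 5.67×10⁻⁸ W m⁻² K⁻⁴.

Each of the 6 gaps contributes resistance (2/ε − 1) = 2/0.19 − 1 = 9.526; total = 57.16.
q = σ(T₁⁴ − T₂⁴) / 57.16 = 5.67×10⁻⁸ × 3.69×10^11 / 57.16 = 366 W/m².

q ≈ 366 W/m²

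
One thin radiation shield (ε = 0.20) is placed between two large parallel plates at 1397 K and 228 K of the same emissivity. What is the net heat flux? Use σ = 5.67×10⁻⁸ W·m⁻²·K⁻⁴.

q ≈ 12000 W/m²

Each of the 2 gaps contributes resistance (2/ε − 1) = 2/0.20 − 1 = 9.000; total = 18.00.
q = σ(T₁⁴ − T₂⁴) / 18.00 = 5.67×10⁻⁸ × 3.81×10^12 / 18.00 = 12000 W/m².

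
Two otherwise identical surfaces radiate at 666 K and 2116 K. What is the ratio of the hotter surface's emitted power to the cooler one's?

ratio ≈ 102

P ∝ T⁴, so the ratio is (2116/666)⁴ = (3.177)⁴ = 102.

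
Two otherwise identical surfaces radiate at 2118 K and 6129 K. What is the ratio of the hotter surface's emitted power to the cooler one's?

ratio ≈ 70.1

P ∝ T⁴, so the ratio is (6129/2118)⁴ = (2.894)⁴ = 70.1.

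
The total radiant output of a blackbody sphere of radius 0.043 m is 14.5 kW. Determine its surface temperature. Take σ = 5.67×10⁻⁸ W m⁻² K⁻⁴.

A = 4πr² = 4π × (0.043)² = 0.0232 m².
From P = σAT⁴, T = (P / σA)^(1/4) = (14500 / (5.67×10⁻⁸ × 0.0232))^(1/4).
T = (1.10×10^13)^(1/4) = 1820 K.

T ≈ 1820 K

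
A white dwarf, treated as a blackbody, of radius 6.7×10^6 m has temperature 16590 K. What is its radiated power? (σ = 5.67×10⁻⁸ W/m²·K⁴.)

P ≈ 2.42×10^24 W

A = 4πr² = 4π × (6.7×10^6)² = 5.64×10^14 m².
P = σAT⁴ = 5.67×10⁻⁸ × 5.64×10^14 × (16590)⁴ = 5.67×10⁻⁸ × 5.64×10^14 × 7.58×10^16.
P = 2.42×10^24 W.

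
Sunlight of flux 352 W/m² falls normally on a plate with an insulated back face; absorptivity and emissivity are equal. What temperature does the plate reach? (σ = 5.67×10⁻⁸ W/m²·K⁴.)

T ≈ 281 K

Absorbed flux αS = emitted flux εσT⁴ (one radiating face); with α = ε, T = (S/σ)^(1/4).
T = (352 / 5.67×10⁻⁸)^(1/4) = (6.21×10^9)^(1/4).
T = 281 K.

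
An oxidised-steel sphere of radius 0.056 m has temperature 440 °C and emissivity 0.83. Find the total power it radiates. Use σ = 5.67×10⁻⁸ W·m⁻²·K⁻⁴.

P ≈ 479 W

A = 4πr² = 4π × (0.056)² = 0.0394 m².
440 °C = 713 K.
P = εσAT⁴ = 0.83 × 5.67×10⁻⁸ × 0.0394 × (713)⁴ = 0.83 × 5.67×10⁻⁸ × 0.0394 × 2.58×10^11.
P = 479 W.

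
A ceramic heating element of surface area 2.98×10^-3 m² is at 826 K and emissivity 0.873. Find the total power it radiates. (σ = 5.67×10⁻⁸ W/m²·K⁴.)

P ≈ 68.7 W

P = εσAT⁴ = 0.873 × 5.67×10⁻⁸ × 2.98×10^-3 × (826)⁴ = 0.873 × 5.67×10⁻⁸ × 2.98×10^-3 × 4.66×10^11.
P = 68.7 W.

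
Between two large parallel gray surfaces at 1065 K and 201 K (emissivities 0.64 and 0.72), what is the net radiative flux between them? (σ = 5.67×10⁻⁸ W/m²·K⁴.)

q ≈ 37300 W/m²

For two large parallel gray plates, q = σ(T₁⁴ − T₂⁴) / (1/ε₁ + 1/ε₂ − 1).
1/ε₁ + 1/ε₂ − 1 = 1/0.64 + 1/0.72 − 1 = 1.951.
T₁⁴ − T₂⁴ = 1.29×10^12 − 1.63×10^9 = 1.28×10^12 K⁴.
q = 5.67×10⁻⁸ × 1.28×10^12 / 1.951 = 37300 W/m².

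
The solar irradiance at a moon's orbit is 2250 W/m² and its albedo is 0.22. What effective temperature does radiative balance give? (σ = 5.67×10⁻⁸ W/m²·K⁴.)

T ≈ 297 K

Power absorbed = (1−a)S·πR²; power emitted = 4πR²σT⁴. Equating and cancelling πR²:
T = ((1−a)S / 4σ)^(1/4) = (1760 / (4 × 5.67×10⁻⁸))^(1/4) = (7.74×10^9)^(1/4).
T = 297 K.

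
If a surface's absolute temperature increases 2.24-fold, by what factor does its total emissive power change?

P ∝ T⁴, so the power scales as (2.24)⁴ = 25.2.

factor ≈ 25.2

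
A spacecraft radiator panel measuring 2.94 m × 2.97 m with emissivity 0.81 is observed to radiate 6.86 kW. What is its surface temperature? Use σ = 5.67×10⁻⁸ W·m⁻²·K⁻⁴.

T ≈ 362 K

A = 2.94 × 2.97 = 8.73 m².
From P = εσAT⁴, T = (P / εσA)^(1/4) = (6860 / (0.81 × 5.67×10⁻⁸ × 8.73))^(1/4).
T = (1.71×10^10)^(1/4) = 362 K.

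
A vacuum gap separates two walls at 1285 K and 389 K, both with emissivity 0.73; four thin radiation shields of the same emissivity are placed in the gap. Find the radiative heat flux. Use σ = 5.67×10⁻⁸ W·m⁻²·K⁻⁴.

Each of the 5 gaps contributes resistance (2/ε − 1) = 2/0.73 − 1 = 1.740; total = 8.699.
q = σ(T₁⁴ − T₂⁴) / 8.699 = 5.67×10⁻⁸ × 2.70×10^12 / 8.699 = 17600 W/m².

q ≈ 17600 W/m²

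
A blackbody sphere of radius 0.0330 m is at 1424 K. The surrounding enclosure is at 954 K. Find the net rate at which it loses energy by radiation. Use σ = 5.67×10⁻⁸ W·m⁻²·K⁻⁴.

Q ≈ 2550 W

A = 4πr² = 4π × (0.0330)² = 0.0137 m².
Q = σA(T⁴ − T_s⁴). T⁴ − T_s⁴ = (1424)⁴ − (954)⁴ = 4.11×10^12 − 8.28×10^11 = 3.28×10^12 K⁴.
Q = 5.67×10⁻⁸ × 0.0137 × 3.28×10^12 = 2550 W.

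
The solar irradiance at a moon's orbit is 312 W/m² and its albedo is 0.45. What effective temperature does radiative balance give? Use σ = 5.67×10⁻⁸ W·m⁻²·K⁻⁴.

T ≈ 166 K

Power absorbed = (1−a)S·πR²; power emitted = 4πR²σT⁴. Equating and cancelling πR²:
T = ((1−a)S / 4σ)^(1/4) = (172 / (4 × 5.67×10⁻⁸))^(1/4) = (7.57×10^8)^(1/4).
T = 166 K.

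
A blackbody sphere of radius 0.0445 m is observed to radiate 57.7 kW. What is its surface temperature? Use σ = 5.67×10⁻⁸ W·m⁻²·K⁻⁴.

T ≈ 2530 K

A = 4πr² = 4π × (0.0445)² = 0.0249 m².
From P = σAT⁴, T = (P / σA)^(1/4) = (57700 / (5.67×10⁻⁸ × 0.0249))^(1/4).
T = (4.09×10^13)^(1/4) = 2530 K.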